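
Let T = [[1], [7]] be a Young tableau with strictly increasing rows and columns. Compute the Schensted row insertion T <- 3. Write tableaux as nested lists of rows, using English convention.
[[1, 3], [7]]

3 is larger than every entry of row 1, so it is appended to row 1. The new tableau is [[1, 3], [7]].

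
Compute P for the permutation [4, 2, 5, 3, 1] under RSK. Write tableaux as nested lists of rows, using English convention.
P = [[1, 3], [2, 5], [4]]

Insert 4: appended to row 1. P = [[4]].
Insert 2: 2 bumps 4 from row 1; 4 starts row 2. P = [[2], [4]].
Insert 5: appended to row 1. P = [[2, 5], [4]].
Insert 3: 3 bumps 5 from row 1; 5 appends to row 2. P = [[2, 3], [4, 5]].
Insert 1: 1 bumps 2 from row 1; 2 bumps 4 from row 2; 4 starts row 3. P = [[1, 3], [2, 5], [4]].

So P = [[1, 3], [2, 5], [4]].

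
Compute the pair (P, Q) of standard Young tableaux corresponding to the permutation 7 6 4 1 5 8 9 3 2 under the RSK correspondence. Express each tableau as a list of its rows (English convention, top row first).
Insert each entry of the permutation into P by Schensted row insertion, recording in Q the position of each new cell.

Insert 7: appended to row 1. P = [[7]].
Insert 6: 6 bumps 7 from row 1; 7 starts row 2. P = [[6], [7]].
Insert 4: 4 bumps 6 from row 1; 6 bumps 7 from row 2; 7 starts row 3. P = [[4], [6], [7]].
Insert 1: 1 bumps 4 from row 1; 4 bumps 6 from row 2; 6 bumps 7 from row 3; 7 starts row 4. P = [[1], [4], [6], [7]].
Insert 5: appended to row 1. P = [[1, 5], [4], [6], [7]].
Insert 8: appended to row 1. P = [[1, 5, 8], [4], [6], [7]].
Insert 9: appended to row 1. P = [[1, 5, 8, 9], [4], [6], [7]].
Insert 3: 3 bumps 5 from row 1; 5 appends to row 2. P = [[1, 3, 8, 9], [4, 5], [6], [7]].
Insert 2: 2 bumps 3 from row 1; 3 bumps 4 from row 2; 4 bumps 6 from row 3; 6 bumps 7 from row 4; 7 starts row 5. P = [[1, 2, 8, 9], [3, 5], [4], [6], [7]].

So P = [[1, 2, 8, 9], [3, 5], [4], [6], [7]], Q = [[1, 5, 6, 7], [2, 8], [3], [4], [9]].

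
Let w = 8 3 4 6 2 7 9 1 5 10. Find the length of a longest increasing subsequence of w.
6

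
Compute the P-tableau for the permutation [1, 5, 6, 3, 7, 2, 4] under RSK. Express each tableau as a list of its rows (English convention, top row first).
Insert 1: appended to row 1. P = [[1]].
Insert 5: appended to row 1. P = [[1, 5]].
Insert 6: appended to row 1. P = [[1, 5, 6]].
Insert 3: 3 bumps 5 from row 1; 5 starts row 2. P = [[1, 3, 6], [5]].
Insert 7: appended to row 1. P = [[1, 3, 6, 7], [5]].
Insert 2: 2 bumps 3 from row 1; 3 bumps 5 from row 2; 5 starts row 3. P = [[1, 2, 6, 7], [3], [5]].
Insert 4: 4 bumps 6 from row 1; 6 appends to row 2. P = [[1, 2, 4, 7], [3, 6], [5]].

So P = [[1, 2, 4, 7], [3, 6], [5]].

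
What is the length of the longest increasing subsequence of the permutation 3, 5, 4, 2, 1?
2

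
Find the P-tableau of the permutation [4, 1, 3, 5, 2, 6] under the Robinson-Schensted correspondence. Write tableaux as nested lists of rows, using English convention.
Insert 4: appended to row 1. P = [[4]].
Insert 1: 1 bumps 4 from row 1; 4 starts row 2. P = [[1], [4]].
Insert 3: appended to row 1. P = [[1, 3], [4]].
Insert 5: appended to row 1. P = [[1, 3, 5], [4]].
Insert 2: 2 bumps 3 from row 1; 3 bumps 4 from row 2; 4 starts row 3. P = [[1, 2, 5], [3], [4]].
Insert 6: appended to row 1. P = [[1, 2, 5, 6], [3], [4]].

So P = [[1, 2, 5, 6], [3], [4]].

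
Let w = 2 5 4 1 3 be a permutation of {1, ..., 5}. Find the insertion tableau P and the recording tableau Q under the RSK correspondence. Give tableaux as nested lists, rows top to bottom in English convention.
Insert each entry of the permutation into P by Schensted row insertion, recording in Q the position of each new cell.

Insert 2: appended to row 1. P = [[2]], Q = [[1]].
Insert 5: appended to row 1. P = [[2, 5]], Q = [[1, 2]].
Insert 4: 4 bumps 5 from row 1; 5 starts row 2. P = [[2, 4], [5]], Q = [[1, 2], [3]].
Insert 1: 1 bumps 2 from row 1; 2 bumps 5 from row 2; 5 starts row 3. P = [[1, 4], [2], [5]], Q = [[1, 2], [3], [4]].
Insert 3: 3 bumps 4 from row 1; 4 appends to row 2. P = [[1, 3], [2, 4], [5]], Q = [[1, 2], [3, 5], [4]].

So P = [[1, 3], [2, 4], [5]], Q = [[1, 2], [3, 5], [4]].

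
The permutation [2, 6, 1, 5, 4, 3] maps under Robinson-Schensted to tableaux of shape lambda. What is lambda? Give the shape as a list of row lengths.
[2, 2, 1, 1]

Row-insert each entry into an empty tableau.

After inserting 2: P = [[2]].
After inserting 6: P = [[2, 6]].
After inserting 1: P = [[1, 6], [2]].
After inserting 5: P = [[1, 5], [2, 6]].
After inserting 4: P = [[1, 4], [2, 5], [6]].
After inserting 3: P = [[1, 3], [2, 4], [5], [6]].

The final insertion tableau P = [[1, 3], [2, 4], [5], [6]] has shape [2, 2, 1, 1].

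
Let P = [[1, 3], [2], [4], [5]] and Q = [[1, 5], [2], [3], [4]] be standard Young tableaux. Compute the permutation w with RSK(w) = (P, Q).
Reverse the RSK construction: for i from n down to 1, find the cell of Q containing i, remove the entry at that cell from P, and reverse-bump it up through P; the value ejected from row 1 is w(i).

Step i=5: Q has 5 at row 1, column 2; remove that cell from P, ejecting 3. So w(5) = 3. P is now [[1], [2], [4], [5]].
Step i=4: Q has 4 at row 4, column 1; remove 5 from row 4 of P and reverse-bump: 5 enters row 3 and ejects 4; 4 enters row 2 and ejects 2; 2 enters row 1 and ejects 1. So w(4) = 1. P is now [[2], [4], [5]].
Step i=3: Q has 3 at row 3, column 1; remove 5 from row 3 of P and reverse-bump: 5 enters row 2 and ejects 4; 4 enters row 1 and ejects 2. So w(3) = 2. P is now [[4], [5]].
Step i=2: Q has 2 at row 2, column 1; remove 5 from row 2 of P and reverse-bump: 5 enters row 1 and ejects 4. So w(2) = 4. P is now [[5]].
Step i=1: Q has 1 at row 1, column 1; remove that cell from P, ejecting 5. So w(1) = 5. P is now [].

So w = 5 4 2 1 3.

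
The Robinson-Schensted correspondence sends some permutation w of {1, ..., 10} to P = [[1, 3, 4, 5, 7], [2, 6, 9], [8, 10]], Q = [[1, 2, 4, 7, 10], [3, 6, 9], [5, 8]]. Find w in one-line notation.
2 8 3 10 1 6 9 4 5 7

Reverse the RSK construction: for i from n down to 1, find the cell of Q containing i, remove the entry at that cell from P, and reverse-bump it up through P; the value ejected from row 1 is w(i).

Step i=10: Q has 10 at row 1, column 5; remove that cell from P, ejecting 7. So w(10) = 7. P is now [[1, 3, 4, 5], [2, 6, 9], [8, 10]].
Step i=9: Q has 9 at row 2, column 3; remove 9 from row 2 of P and reverse-bump: 9 enters row 1 and ejects 5. So w(9) = 5. P is now [[1, 3, 4, 9], [2, 6], [8, 10]].
Step i=8: Q has 8 at row 3, column 2; remove 10 from row 3 of P and reverse-bump: 10 enters row 2 and ejects 6; 6 enters row 1 and ejects 4. So w(8) = 4. P is now [[1, 3, 6, 9], [2, 10], [8]].
Step i=7: Q has 7 at row 1, column 4; remove that cell from P, ejecting 9. So w(7) = 9. P is now [[1, 3, 6], [2, 10], [8]].
Step i=6: Q has 6 at row 2, column 2; remove 10 from row 2 of P and reverse-bump: 10 enters row 1 and ejects 6. So w(6) = 6. P is now [[1, 3, 10], [2], [8]].
Step i=5: Q has 5 at row 3, column 1; remove 8 from row 3 of P and reverse-bump: 8 enters row 2 and ejects 2; 2 enters row 1 and ejects 1. So w(5) = 1. P is now [[2, 3, 10], [8]].
Step i=4: Q has 4 at row 1, column 3; remove that cell from P, ejecting 10. So w(4) = 10. P is now [[2, 3], [8]].
Step i=3: Q has 3 at row 2, column 1; remove 8 from row 2 of P and reverse-bump: 8 enters row 1 and ejects 3. So w(3) = 3. P is now [[2, 8]].
Step i=2: Q has 2 at row 1, column 2; remove that cell from P, ejecting 8. So w(2) = 8. P is now [[2]].
Step i=1: Q has 1 at row 1, column 1; remove that cell from P, ejecting 2. So w(1) = 2. P is now [].

So w = 2 8 3 10 1 6 9 4 5 7.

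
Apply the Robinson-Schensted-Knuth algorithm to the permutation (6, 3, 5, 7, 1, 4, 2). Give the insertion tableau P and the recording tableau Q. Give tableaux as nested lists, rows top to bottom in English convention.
P = [[1, 2, 7], [3, 4], [5], [6]], Q = [[1, 3, 4], [2, 6], [5], [7]]

Insert each entry of the permutation into P by Schensted row insertion, recording in Q the position of each new cell.

Insert 6: appended to row 1. P = [[6]].
Insert 3: 3 bumps 6 from row 1; 6 starts row 2. P = [[3], [6]].
Insert 5: appended to row 1. P = [[3, 5], [6]].
Insert 7: appended to row 1. P = [[3, 5, 7], [6]].
Insert 1: 1 bumps 3 from row 1; 3 bumps 6 from row 2; 6 starts row 3. P = [[1, 5, 7], [3], [6]].
Insert 4: 4 bumps 5 from row 1; 5 appends to row 2. P = [[1, 4, 7], [3, 5], [6]].
Insert 2: 2 bumps 4 from row 1; 4 bumps 5 from row 2; 5 bumps 6 from row 3; 6 starts row 4. P = [[1, 2, 7], [3, 4], [5], [6]].

So P = [[1, 2, 7], [3, 4], [5], [6]], Q = [[1, 3, 4], [2, 6], [5], [7]].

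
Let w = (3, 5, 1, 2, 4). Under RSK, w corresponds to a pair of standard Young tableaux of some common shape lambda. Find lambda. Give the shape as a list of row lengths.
Row-insert each entry into an empty tableau.

After inserting 3: P = [[3]].
After inserting 5: P = [[3, 5]].
After inserting 1: P = [[1, 5], [3]].
After inserting 2: P = [[1, 2], [3, 5]].
After inserting 4: P = [[1, 2, 4], [3, 5]].

The final insertion tableau P = [[1, 2, 4], [3, 5]] has shape [3, 2].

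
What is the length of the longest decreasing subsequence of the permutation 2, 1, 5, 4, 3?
3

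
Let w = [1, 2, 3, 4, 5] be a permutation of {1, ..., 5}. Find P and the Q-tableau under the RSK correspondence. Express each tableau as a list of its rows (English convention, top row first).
P = [[1, 2, 3, 4, 5]], Q = [[1, 2, 3, 4, 5]]

Insert each entry of the permutation into P by Schensted row insertion, recording in Q the position of each new cell.

After inserting 1: P = [[1]].
After inserting 2: P = [[1, 2]].
After inserting 3: P = [[1, 2, 3]].
After inserting 4: P = [[1, 2, 3, 4]].
After inserting 5: P = [[1, 2, 3, 4, 5]].

So P = [[1, 2, 3, 4, 5]], Q = [[1, 2, 3, 4, 5]].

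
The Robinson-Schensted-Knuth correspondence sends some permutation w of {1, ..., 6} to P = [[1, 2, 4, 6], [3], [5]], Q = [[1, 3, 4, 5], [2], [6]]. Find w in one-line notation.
5 1 3 4 6 2

Reverse RSK: for i = n, n-1, ..., 1, locate i in Q, remove the corresponding corner cell from P, and reverse-bump its entry up through P; the value ejected from row 1 is w(i).

So w = 5 1 3 4 6 2.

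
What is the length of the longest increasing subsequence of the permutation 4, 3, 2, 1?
1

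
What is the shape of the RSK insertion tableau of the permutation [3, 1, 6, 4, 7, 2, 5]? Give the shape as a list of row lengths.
Row-insert each entry into an empty tableau.

After inserting 3: P = [[3]].
After inserting 1: P = [[1], [3]].
After inserting 6: P = [[1, 6], [3]].
After inserting 4: P = [[1, 4], [3, 6]].
After inserting 7: P = [[1, 4, 7], [3, 6]].
After inserting 2: P = [[1, 2, 7], [3, 4], [6]].
After inserting 5: P = [[1, 2, 5], [3, 4, 7], [6]].

The final insertion tableau P = [[1, 2, 5], [3, 4, 7], [6]] has shape [3, 3, 1].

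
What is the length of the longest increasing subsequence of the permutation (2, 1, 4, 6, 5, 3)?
3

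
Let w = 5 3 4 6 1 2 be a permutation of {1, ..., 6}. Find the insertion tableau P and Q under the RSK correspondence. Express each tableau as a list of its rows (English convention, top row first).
Insert each entry of the permutation into P by Schensted row insertion, recording in Q the position of each new cell.

Insert 5: appended to row 1. P = [[5]].
Insert 3: 3 bumps 5 from row 1; 5 starts row 2. P = [[3], [5]].
Insert 4: appended to row 1. P = [[3, 4], [5]].
Insert 6: appended to row 1. P = [[3, 4, 6], [5]].
Insert 1: 1 bumps 3 from row 1; 3 bumps 5 from row 2; 5 starts row 3. P = [[1, 4, 6], [3], [5]].
Insert 2: 2 bumps 4 from row 1; 4 appends to row 2. P = [[1, 2, 6], [3, 4], [5]].

So P = [[1, 2, 6], [3, 4], [5]], Q = [[1, 3, 4], [2, 6], [5]].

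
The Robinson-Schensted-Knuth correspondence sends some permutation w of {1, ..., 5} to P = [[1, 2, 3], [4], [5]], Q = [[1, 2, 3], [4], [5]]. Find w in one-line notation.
1 2 5 4 3

Reverse RSK: for i = n, n-1, ..., 1, locate i in Q, remove the corresponding corner cell from P, and reverse-bump its entry up through P; the value ejected from row 1 is w(i).

So w = 1 2 5 4 3.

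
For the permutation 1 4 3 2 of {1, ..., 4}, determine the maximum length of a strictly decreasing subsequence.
3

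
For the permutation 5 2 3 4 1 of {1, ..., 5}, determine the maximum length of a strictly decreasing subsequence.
3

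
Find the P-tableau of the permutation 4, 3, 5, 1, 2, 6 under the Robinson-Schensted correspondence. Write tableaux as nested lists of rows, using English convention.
After inserting 4: P = [[4]].
After inserting 3: P = [[3], [4]].
After inserting 5: P = [[3, 5], [4]].
After inserting 1: P = [[1, 5], [3], [4]].
After inserting 2: P = [[1, 2], [3, 5], [4]].
After inserting 6: P = [[1, 2, 6], [3, 5], [4]].

So P = [[1, 2, 6], [3, 5], [4]].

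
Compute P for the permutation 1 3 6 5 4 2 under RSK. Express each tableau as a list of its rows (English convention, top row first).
Insert 1: appended to row 1. P = [[1]].
Insert 3: appended to row 1. P = [[1, 3]].
Insert 6: appended to row 1. P = [[1, 3, 6]].
Insert 5: 5 bumps 6 from row 1; 6 starts row 2. P = [[1, 3, 5], [6]].
Insert 4: 4 bumps 5 from row 1; 5 bumps 6 from row 2; 6 starts row 3. P = [[1, 3, 4], [5], [6]].
Insert 2: 2 bumps 3 from row 1; 3 bumps 5 from row 2; 5 bumps 6 from row 3; 6 starts row 4. P = [[1, 2, 4], [3], [5], [6]].

So P = [[1, 2, 4], [3], [5], [6]].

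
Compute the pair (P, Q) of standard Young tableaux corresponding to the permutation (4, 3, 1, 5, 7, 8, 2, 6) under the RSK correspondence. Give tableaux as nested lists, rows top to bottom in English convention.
Insert each entry of the permutation into P by Schensted row insertion, recording in Q the position of each new cell.

Insert 4: appended to row 1. P = [[4]].
Insert 3: 3 bumps 4 from row 1; 4 starts row 2. P = [[3], [4]].
Insert 1: 1 bumps 3 from row 1; 3 bumps 4 from row 2; 4 starts row 3. P = [[1], [3], [4]].
Insert 5: appended to row 1. P = [[1, 5], [3], [4]].
Insert 7: appended to row 1. P = [[1, 5, 7], [3], [4]].
Insert 8: appended to row 1. P = [[1, 5, 7, 8], [3], [4]].
Insert 2: 2 bumps 5 from row 1; 5 appends to row 2. P = [[1, 2, 7, 8], [3, 5], [4]].
Insert 6: 6 bumps 7 from row 1; 7 appends to row 2. P = [[1, 2, 6, 8], [3, 5, 7], [4]].

So P = [[1, 2, 6, 8], [3, 5, 7], [4]], Q = [[1, 4, 5, 6], [2, 7, 8], [3]].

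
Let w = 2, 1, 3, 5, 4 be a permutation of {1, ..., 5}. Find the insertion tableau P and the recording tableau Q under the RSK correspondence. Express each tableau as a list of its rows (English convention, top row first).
P = [[1, 3, 4], [2, 5]], Q = [[1, 3, 4], [2, 5]]

Insert each entry of the permutation into P by Schensted row insertion, recording in Q the position of each new cell.

Insert 2: appended to row 1. P = [[2]], Q = [[1]].
Insert 1: 1 bumps 2 from row 1; 2 starts row 2. P = [[1], [2]], Q = [[1], [2]].
Insert 3: appended to row 1. P = [[1, 3], [2]], Q = [[1, 3], [2]].
Insert 5: appended to row 1. P = [[1, 3, 5], [2]], Q = [[1, 3, 4], [2]].
Insert 4: 4 bumps 5 from row 1; 5 appends to row 2. P = [[1, 3, 4], [2, 5]], Q = [[1, 3, 4], [2, 5]].

So P = [[1, 3, 4], [2, 5]], Q = [[1, 3, 4], [2, 5]].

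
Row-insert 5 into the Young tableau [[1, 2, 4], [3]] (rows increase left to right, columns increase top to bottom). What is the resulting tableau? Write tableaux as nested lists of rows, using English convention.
[[1, 2, 4, 5], [3]]

5 is larger than every entry of row 1, so it is appended to row 1. The new tableau is [[1, 2, 4, 5], [3]].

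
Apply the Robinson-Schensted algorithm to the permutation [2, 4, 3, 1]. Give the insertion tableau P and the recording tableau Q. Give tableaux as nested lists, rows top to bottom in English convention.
P = [[1, 3], [2], [4]], Q = [[1, 2], [3], [4]]

Insert each entry of the permutation into P by Schensted row insertion, recording in Q the position of each new cell.

After inserting 2: P = [[2]].
After inserting 4: P = [[2, 4]].
After inserting 3: P = [[2, 3], [4]].
After inserting 1: P = [[1, 3], [2], [4]].

So P = [[1, 3], [2], [4]], Q = [[1, 2], [3], [4]].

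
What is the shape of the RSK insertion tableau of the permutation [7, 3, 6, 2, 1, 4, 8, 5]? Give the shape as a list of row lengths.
Row-insert each entry into an empty tableau.

After inserting 7: P = [[7]].
After inserting 3: P = [[3], [7]].
After inserting 6: P = [[3, 6], [7]].
After inserting 2: P = [[2, 6], [3], [7]].
After inserting 1: P = [[1, 6], [2], [3], [7]].
After inserting 4: P = [[1, 4], [2, 6], [3], [7]].
After inserting 8: P = [[1, 4, 8], [2, 6], [3], [7]].
After inserting 5: P = [[1, 4, 5], [2, 6, 8], [3], [7]].

The final insertion tableau P = [[1, 4, 5], [2, 6, 8], [3], [7]] has shape [3, 3, 1, 1].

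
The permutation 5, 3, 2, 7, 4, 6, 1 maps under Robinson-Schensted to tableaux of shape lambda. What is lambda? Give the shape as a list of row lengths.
Row-insert each entry into an empty tableau.

After inserting 5: P = [[5]].
After inserting 3: P = [[3], [5]].
After inserting 2: P = [[2], [3], [5]].
After inserting 7: P = [[2, 7], [3], [5]].
After inserting 4: P = [[2, 4], [3, 7], [5]].
After inserting 6: P = [[2, 4, 6], [3, 7], [5]].
After inserting 1: P = [[1, 4, 6], [2, 7], [3], [5]].

The final insertion tableau P = [[1, 4, 6], [2, 7], [3], [5]] has shape [3, 2, 1, 1].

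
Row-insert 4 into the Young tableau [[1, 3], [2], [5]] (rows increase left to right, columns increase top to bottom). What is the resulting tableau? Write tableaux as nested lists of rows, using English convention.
[[1, 3, 4], [2], [5]]

4 is larger than every entry of row 1, so it is appended to row 1. The new tableau is [[1, 3, 4], [2], [5]].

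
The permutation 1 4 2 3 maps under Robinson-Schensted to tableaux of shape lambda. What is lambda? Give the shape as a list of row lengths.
[3, 1]

Row-insert each entry into an empty tableau.

After inserting 1: P = [[1]].
After inserting 4: P = [[1, 4]].
After inserting 2: P = [[1, 2], [4]].
After inserting 3: P = [[1, 2, 3], [4]].

The final insertion tableau P = [[1, 2, 3], [4]] has shape [3, 1].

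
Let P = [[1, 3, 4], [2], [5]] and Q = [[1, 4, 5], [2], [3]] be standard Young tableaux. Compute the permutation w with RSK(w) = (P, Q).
Reverse the RSK construction: for i from n down to 1, find the cell of Q containing i, remove the entry at that cell from P, and reverse-bump it up through P; the value ejected from row 1 is w(i).

Step i=5: Q has 5 at row 1, column 3; remove that cell from P, ejecting 4. So w(5) = 4. P is now [[1, 3], [2], [5]].
Step i=4: Q has 4 at row 1, column 2; remove that cell from P, ejecting 3. So w(4) = 3. P is now [[1], [2], [5]].
Step i=3: Q has 3 at row 3, column 1; remove 5 from row 3 of P and reverse-bump: 5 enters row 2 and ejects 2; 2 enters row 1 and ejects 1. So w(3) = 1. P is now [[2], [5]].
Step i=2: Q has 2 at row 2, column 1; remove 5 from row 2 of P and reverse-bump: 5 enters row 1 and ejects 2. So w(2) = 2. P is now [[5]].
Step i=1: Q has 1 at row 1, column 1; remove that cell from P, ejecting 5. So w(1) = 5. P is now [].

So w = 5 2 1 3 4.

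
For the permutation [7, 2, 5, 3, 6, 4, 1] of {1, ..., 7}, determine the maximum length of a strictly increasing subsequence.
3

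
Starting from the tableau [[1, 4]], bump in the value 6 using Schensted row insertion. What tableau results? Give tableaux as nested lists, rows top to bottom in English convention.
6 is larger than every entry of row 1, so it is appended to row 1. The new tableau is [[1, 4, 6]].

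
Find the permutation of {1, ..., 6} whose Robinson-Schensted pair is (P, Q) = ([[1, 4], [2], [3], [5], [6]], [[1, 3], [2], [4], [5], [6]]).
6 3 5 4 2 1

Reverse the RSK construction: for i from n down to 1, find the cell of Q containing i, remove the entry at that cell from P, and reverse-bump it up through P; the value ejected from row 1 is w(i).

Step i=6: Q has 6 at row 5, column 1; remove 6 from row 5 of P and reverse-bump: 6 enters row 4 and ejects 5; 5 enters row 3 and ejects 3; 3 enters row 2 and ejects 2; 2 enters row 1 and ejects 1. So w(6) = 1. P is now [[2, 4], [3], [5], [6]].
Step i=5: Q has 5 at row 4, column 1; remove 6 from row 4 of P and reverse-bump: 6 enters row 3 and ejects 5; 5 enters row 2 and ejects 3; 3 enters row 1 and ejects 2. So w(5) = 2. P is now [[3, 4], [5], [6]].
Step i=4: Q has 4 at row 3, column 1; remove 6 from row 3 of P and reverse-bump: 6 enters row 2 and ejects 5; 5 enters row 1 and ejects 4. So w(4) = 4. P is now [[3, 5], [6]].
Step i=3: Q has 3 at row 1, column 2; remove that cell from P, ejecting 5. So w(3) = 5. P is now [[3], [6]].
Step i=2: Q has 2 at row 2, column 1; remove 6 from row 2 of P and reverse-bump: 6 enters row 1 and ejects 3. So w(2) = 3. P is now [[6]].
Step i=1: Q has 1 at row 1, column 1; remove that cell from P, ejecting 6. So w(1) = 6. P is now [].

So w = 6 3 5 4 2 1.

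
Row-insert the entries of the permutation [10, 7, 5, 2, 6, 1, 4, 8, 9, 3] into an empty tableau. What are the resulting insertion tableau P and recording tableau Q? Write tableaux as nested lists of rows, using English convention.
P = [[1, 3, 8, 9], [2, 4], [5, 6], [7], [10]], Q = [[1, 5, 8, 9], [2, 7], [3, 10], [4], [6]]

Insert each entry of the permutation into P by Schensted row insertion, recording in Q the position of each new cell.

Insert 10: appended to row 1. P = [[10]].
Insert 7: 7 bumps 10 from row 1; 10 starts row 2. P = [[7], [10]].
Insert 5: 5 bumps 7 from row 1; 7 bumps 10 from row 2; 10 starts row 3. P = [[5], [7], [10]].
Insert 2: 2 bumps 5 from row 1; 5 bumps 7 from row 2; 7 bumps 10 from row 3; 10 starts row 4. P = [[2], [5], [7], [10]].
Insert 6: appended to row 1. P = [[2, 6], [5], [7], [10]].
Insert 1: 1 bumps 2 from row 1; 2 bumps 5 from row 2; 5 bumps 7 from row 3; 7 bumps 10 from row 4; 10 starts row 5. P = [[1, 6], [2], [5], [7], [10]].
Insert 4: 4 bumps 6 from row 1; 6 appends to row 2. P = [[1, 4], [2, 6], [5], [7], [10]].
Insert 8: appended to row 1. P = [[1, 4, 8], [2, 6], [5], [7], [10]].
Insert 9: appended to row 1. P = [[1, 4, 8, 9], [2, 6], [5], [7], [10]].
Insert 3: 3 bumps 4 from row 1; 4 bumps 6 from row 2; 6 appends to row 3. P = [[1, 3, 8, 9], [2, 4], [5, 6], [7], [10]].

So P = [[1, 3, 8, 9], [2, 4], [5, 6], [7], [10]], Q = [[1, 5, 8, 9], [2, 7], [3, 10], [4], [6]].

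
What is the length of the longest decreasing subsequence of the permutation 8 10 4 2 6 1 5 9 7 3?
4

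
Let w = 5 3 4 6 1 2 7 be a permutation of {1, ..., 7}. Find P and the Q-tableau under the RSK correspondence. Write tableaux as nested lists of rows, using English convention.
Insert each entry of the permutation into P by Schensted row insertion, recording in Q the position of each new cell.

After inserting 5: P = [[5]].
After inserting 3: P = [[3], [5]].
After inserting 4: P = [[3, 4], [5]].
After inserting 6: P = [[3, 4, 6], [5]].
After inserting 1: P = [[1, 4, 6], [3], [5]].
After inserting 2: P = [[1, 2, 6], [3, 4], [5]].
After inserting 7: P = [[1, 2, 6, 7], [3, 4], [5]].

So P = [[1, 2, 6, 7], [3, 4], [5]], Q = [[1, 3, 4, 7], [2, 6], [5]].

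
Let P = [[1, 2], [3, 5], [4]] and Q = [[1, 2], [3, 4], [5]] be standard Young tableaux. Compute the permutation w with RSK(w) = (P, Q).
Reverse the RSK construction: for i from n down to 1, find the cell of Q containing i, remove the entry at that cell from P, and reverse-bump it up through P; the value ejected from row 1 is w(i).

Step i=5: Q has 5 at row 3, column 1; remove 4 from row 3 of P and reverse-bump: 4 enters row 2 and ejects 3; 3 enters row 1 and ejects 2. So w(5) = 2. P is now [[1, 3], [4, 5]].
Step i=4: Q has 4 at row 2, column 2; remove 5 from row 2 of P and reverse-bump: 5 enters row 1 and ejects 3. So w(4) = 3. P is now [[1, 5], [4]].
Step i=3: Q has 3 at row 2, column 1; remove 4 from row 2 of P and reverse-bump: 4 enters row 1 and ejects 1. So w(3) = 1. P is now [[4, 5]].
Step i=2: Q has 2 at row 1, column 2; remove that cell from P, ejecting 5. So w(2) = 5. P is now [[4]].
Step i=1: Q has 1 at row 1, column 1; remove that cell from P, ejecting 4. So w(1) = 4. P is now [].

So w = 4 5 1 3 2.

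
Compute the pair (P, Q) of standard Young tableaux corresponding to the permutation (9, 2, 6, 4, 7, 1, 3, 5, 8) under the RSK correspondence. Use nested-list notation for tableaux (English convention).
P = [[1, 3, 5, 8], [2, 4, 7], [6], [9]], Q = [[1, 3, 5, 9], [2, 7, 8], [4], [6]]

Insert each entry of the permutation into P by Schensted row insertion, recording in Q the position of each new cell.

After inserting 9: P = [[9]].
After inserting 2: P = [[2], [9]].
After inserting 6: P = [[2, 6], [9]].
After inserting 4: P = [[2, 4], [6], [9]].
After inserting 7: P = [[2, 4, 7], [6], [9]].
After inserting 1: P = [[1, 4, 7], [2], [6], [9]].
After inserting 3: P = [[1, 3, 7], [2, 4], [6], [9]].
After inserting 5: P = [[1, 3, 5], [2, 4, 7], [6], [9]].
After inserting 8: P = [[1, 3, 5, 8], [2, 4, 7], [6], [9]].

So P = [[1, 3, 5, 8], [2, 4, 7], [6], [9]], Q = [[1, 3, 5, 9], [2, 7, 8], [4], [6]].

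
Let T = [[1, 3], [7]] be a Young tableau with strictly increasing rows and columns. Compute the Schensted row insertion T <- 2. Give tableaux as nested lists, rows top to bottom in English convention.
In row 1, 2 replaces 3 (the leftmost entry greater than 2); 3 is bumped to row 2. In row 2, 3 replaces 7 (the leftmost entry greater than 3); 7 is bumped to row 3. 7 starts a new row 3. The new tableau is [[1, 2], [3], [7]].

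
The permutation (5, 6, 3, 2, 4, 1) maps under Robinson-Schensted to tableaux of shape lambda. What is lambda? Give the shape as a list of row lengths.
RSK row insertion gives P = [[1, 4], [2, 6], [3], [5]], which has shape [2, 2, 1, 1].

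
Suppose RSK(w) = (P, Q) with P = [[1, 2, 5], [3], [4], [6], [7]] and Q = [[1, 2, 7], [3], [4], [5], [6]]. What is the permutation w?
1 7 6 4 3 2 5

Reverse the RSK construction: for i from n down to 1, find the cell of Q containing i, remove the entry at that cell from P, and reverse-bump it up through P; the value ejected from row 1 is w(i).

Step i=7: Q has 7 at row 1, column 3; remove that cell from P, ejecting 5. So w(7) = 5. P is now [[1, 2], [3], [4], [6], [7]].
Step i=6: Q has 6 at row 5, column 1; remove 7 from row 5 of P and reverse-bump: 7 enters row 4 and ejects 6; 6 enters row 3 and ejects 4; 4 enters row 2 and ejects 3; 3 enters row 1 and ejects 2. So w(6) = 2. P is now [[1, 3], [4], [6], [7]].
Step i=5: Q has 5 at row 4, column 1; remove 7 from row 4 of P and reverse-bump: 7 enters row 3 and ejects 6; 6 enters row 2 and ejects 4; 4 enters row 1 and ejects 3. So w(5) = 3. P is now [[1, 4], [6], [7]].
Step i=4: Q has 4 at row 3, column 1; remove 7 from row 3 of P and reverse-bump: 7 enters row 2 and ejects 6; 6 enters row 1 and ejects 4. So w(4) = 4. P is now [[1, 6], [7]].
Step i=3: Q has 3 at row 2, column 1; remove 7 from row 2 of P and reverse-bump: 7 enters row 1 and ejects 6. So w(3) = 6. P is now [[1, 7]].
Step i=2: Q has 2 at row 1, column 2; remove that cell from P, ejecting 7. So w(2) = 7. P is now [[1]].
Step i=1: Q has 1 at row 1, column 1; remove that cell from P, ejecting 1. So w(1) = 1. P is now [].

So w = 1 7 6 4 3 2 5.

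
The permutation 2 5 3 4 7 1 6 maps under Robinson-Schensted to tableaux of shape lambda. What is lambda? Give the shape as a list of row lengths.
Row-insert each entry into an empty tableau.

After inserting 2: P = [[2]].
After inserting 5: P = [[2, 5]].
After inserting 3: P = [[2, 3], [5]].
After inserting 4: P = [[2, 3, 4], [5]].
After inserting 7: P = [[2, 3, 4, 7], [5]].
After inserting 1: P = [[1, 3, 4, 7], [2], [5]].
After inserting 6: P = [[1, 3, 4, 6], [2, 7], [5]].

The final insertion tableau P = [[1, 3, 4, 6], [2, 7], [5]] has shape [4, 2, 1].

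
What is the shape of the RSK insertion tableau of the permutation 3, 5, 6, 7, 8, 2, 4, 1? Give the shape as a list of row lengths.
Row-insert each entry into an empty tableau.

After inserting 3: P = [[3]].
After inserting 5: P = [[3, 5]].
After inserting 6: P = [[3, 5, 6]].
After inserting 7: P = [[3, 5, 6, 7]].
After inserting 8: P = [[3, 5, 6, 7, 8]].
After inserting 2: P = [[2, 5, 6, 7, 8], [3]].
After inserting 4: P = [[2, 4, 6, 7, 8], [3, 5]].
After inserting 1: P = [[1, 4, 6, 7, 8], [2, 5], [3]].

The final insertion tableau P = [[1, 4, 6, 7, 8], [2, 5], [3]] has shape [5, 2, 1].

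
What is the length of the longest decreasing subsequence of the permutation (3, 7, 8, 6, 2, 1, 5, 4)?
4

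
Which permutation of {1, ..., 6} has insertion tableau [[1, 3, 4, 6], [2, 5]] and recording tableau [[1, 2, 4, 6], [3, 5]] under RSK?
2 3 1 5 4 6

Reverse the RSK construction: for i from n down to 1, find the cell of Q containing i, remove the entry at that cell from P, and reverse-bump it up through P; the value ejected from row 1 is w(i).

Step i=6: Q has 6 at row 1, column 4; remove that cell from P, ejecting 6. So w(6) = 6. P is now [[1, 3, 4], [2, 5]].
Step i=5: Q has 5 at row 2, column 2; remove 5 from row 2 of P and reverse-bump: 5 enters row 1 and ejects 4. So w(5) = 4. P is now [[1, 3, 5], [2]].
Step i=4: Q has 4 at row 1, column 3; remove that cell from P, ejecting 5. So w(4) = 5. P is now [[1, 3], [2]].
Step i=3: Q has 3 at row 2, column 1; remove 2 from row 2 of P and reverse-bump: 2 enters row 1 and ejects 1. So w(3) = 1. P is now [[2, 3]].
Step i=2: Q has 2 at row 1, column 2; remove that cell from P, ejecting 3. So w(2) = 3. P is now [[2]].
Step i=1: Q has 1 at row 1, column 1; remove that cell from P, ejecting 2. So w(1) = 2. P is now [].

So w = 2 3 1 5 4 6.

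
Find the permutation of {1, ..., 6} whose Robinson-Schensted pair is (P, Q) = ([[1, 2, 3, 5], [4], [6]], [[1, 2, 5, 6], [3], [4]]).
1 6 4 2 3 5

Reverse RSK: for i = n, n-1, ..., 1, locate i in Q, remove the corresponding corner cell from P, and reverse-bump its entry up through P; the value ejected from row 1 is w(i).

So w = 1 6 4 2 3 5.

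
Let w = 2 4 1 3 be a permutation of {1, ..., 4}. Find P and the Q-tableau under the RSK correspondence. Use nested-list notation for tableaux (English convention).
Insert each entry of the permutation into P by Schensted row insertion, recording in Q the position of each new cell.

Insert 2: appended to row 1. P = [[2]].
Insert 4: appended to row 1. P = [[2, 4]].
Insert 1: 1 bumps 2 from row 1; 2 starts row 2. P = [[1, 4], [2]].
Insert 3: 3 bumps 4 from row 1; 4 appends to row 2. P = [[1, 3], [2, 4]].

So P = [[1, 3], [2, 4]], Q = [[1, 2], [3, 4]].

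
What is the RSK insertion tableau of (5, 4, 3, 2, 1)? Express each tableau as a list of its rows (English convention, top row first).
P = [[1], [2], [3], [4], [5]]

Insert 5: appended to row 1. P = [[5]].
Insert 4: 4 bumps 5 from row 1; 5 starts row 2. P = [[4], [5]].
Insert 3: 3 bumps 4 from row 1; 4 bumps 5 from row 2; 5 starts row 3. P = [[3], [4], [5]].
Insert 2: 2 bumps 3 from row 1; 3 bumps 4 from row 2; 4 bumps 5 from row 3; 5 starts row 4. P = [[2], [3], [4], [5]].
Insert 1: 1 bumps 2 from row 1; 2 bumps 3 from row 2; 3 bumps 4 from row 3; 4 bumps 5 from row 4; 5 starts row 5. P = [[1], [2], [3], [4], [5]].

So P = [[1], [2], [3], [4], [5]].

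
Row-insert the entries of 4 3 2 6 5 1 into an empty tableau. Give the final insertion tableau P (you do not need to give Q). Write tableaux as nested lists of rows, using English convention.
Insert 4: appended to row 1. P = [[4]].
Insert 3: 3 bumps 4 from row 1; 4 starts row 2. P = [[3], [4]].
Insert 2: 2 bumps 3 from row 1; 3 bumps 4 from row 2; 4 starts row 3. P = [[2], [3], [4]].
Insert 6: appended to row 1. P = [[2, 6], [3], [4]].
Insert 5: 5 bumps 6 from row 1; 6 appends to row 2. P = [[2, 5], [3, 6], [4]].
Insert 1: 1 bumps 2 from row 1; 2 bumps 3 from row 2; 3 bumps 4 from row 3; 4 starts row 4. P = [[1, 5], [2, 6], [3], [4]].

So P = [[1, 5], [2, 6], [3], [4]].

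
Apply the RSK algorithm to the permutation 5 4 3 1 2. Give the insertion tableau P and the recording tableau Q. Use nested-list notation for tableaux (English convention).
Insert each entry of the permutation into P by Schensted row insertion, recording in Q the position of each new cell.

Insert 5: appended to row 1. P = [[5]], Q = [[1]].
Insert 4: 4 bumps 5 from row 1; 5 starts row 2. P = [[4], [5]], Q = [[1], [2]].
Insert 3: 3 bumps 4 from row 1; 4 bumps 5 from row 2; 5 starts row 3. P = [[3], [4], [5]], Q = [[1], [2], [3]].
Insert 1: 1 bumps 3 from row 1; 3 bumps 4 from row 2; 4 bumps 5 from row 3; 5 starts row 4. P = [[1], [3], [4], [5]], Q = [[1], [2], [3], [4]].
Insert 2: appended to row 1. P = [[1, 2], [3], [4], [5]], Q = [[1, 5], [2], [3], [4]].

So P = [[1, 2], [3], [4], [5]], Q = [[1, 5], [2], [3], [4]].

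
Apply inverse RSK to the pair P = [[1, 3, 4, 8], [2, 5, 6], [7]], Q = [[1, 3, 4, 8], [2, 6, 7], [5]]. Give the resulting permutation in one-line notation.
Reverse the RSK construction: for i from n down to 1, find the cell of Q containing i, remove the entry at that cell from P, and reverse-bump it up through P; the value ejected from row 1 is w(i).

Step i=8: Q has 8 at row 1, column 4; remove that cell from P, ejecting 8. So w(8) = 8. P is now [[1, 3, 4], [2, 5, 6], [7]].
Step i=7: Q has 7 at row 2, column 3; remove 6 from row 2 of P and reverse-bump: 6 enters row 1 and ejects 4. So w(7) = 4. P is now [[1, 3, 6], [2, 5], [7]].
Step i=6: Q has 6 at row 2, column 2; remove 5 from row 2 of P and reverse-bump: 5 enters row 1 and ejects 3. So w(6) = 3. P is now [[1, 5, 6], [2], [7]].
Step i=5: Q has 5 at row 3, column 1; remove 7 from row 3 of P and reverse-bump: 7 enters row 2 and ejects 2; 2 enters row 1 and ejects 1. So w(5) = 1. P is now [[2, 5, 6], [7]].
Step i=4: Q has 4 at row 1, column 3; remove that cell from P, ejecting 6. So w(4) = 6. P is now [[2, 5], [7]].
Step i=3: Q has 3 at row 1, column 2; remove that cell from P, ejecting 5. So w(3) = 5. P is now [[2], [7]].
Step i=2: Q has 2 at row 2, column 1; remove 7 from row 2 of P and reverse-bump: 7 enters row 1 and ejects 2. So w(2) = 2. P is now [[7]].
Step i=1: Q has 1 at row 1, column 1; remove that cell from P, ejecting 7. So w(1) = 7. P is now [].

So w = 7 2 5 6 1 3 4 8.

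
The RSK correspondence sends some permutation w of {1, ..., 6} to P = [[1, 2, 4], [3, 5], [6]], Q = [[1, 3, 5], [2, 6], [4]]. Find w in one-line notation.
6 1 3 2 5 4

Reverse the RSK construction: for i from n down to 1, find the cell of Q containing i, remove the entry at that cell from P, and reverse-bump it up through P; the value ejected from row 1 is w(i).

Step i=6: Q has 6 at row 2, column 2; remove 5 from row 2 of P and reverse-bump: 5 enters row 1 and ejects 4. So w(6) = 4. P is now [[1, 2, 5], [3], [6]].
Step i=5: Q has 5 at row 1, column 3; remove that cell from P, ejecting 5. So w(5) = 5. P is now [[1, 2], [3], [6]].
Step i=4: Q has 4 at row 3, column 1; remove 6 from row 3 of P and reverse-bump: 6 enters row 2 and ejects 3; 3 enters row 1 and ejects 2. So w(4) = 2. P is now [[1, 3], [6]].
Step i=3: Q has 3 at row 1, column 2; remove that cell from P, ejecting 3. So w(3) = 3. P is now [[1], [6]].
Step i=2: Q has 2 at row 2, column 1; remove 6 from row 2 of P and reverse-bump: 6 enters row 1 and ejects 1. So w(2) = 1. P is now [[6]].
Step i=1: Q has 1 at row 1, column 1; remove that cell from P, ejecting 6. So w(1) = 6. P is now [].

So w = 6 1 3 2 5 4.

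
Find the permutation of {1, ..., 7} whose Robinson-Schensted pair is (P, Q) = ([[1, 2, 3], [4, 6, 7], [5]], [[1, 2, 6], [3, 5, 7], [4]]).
5 6 4 1 2 7 3

Reverse the RSK construction: for i from n down to 1, find the cell of Q containing i, remove the entry at that cell from P, and reverse-bump it up through P; the value ejected from row 1 is w(i).

Step i=7: Q has 7 at row 2, column 3; remove 7 from row 2 of P and reverse-bump: 7 enters row 1 and ejects 3. So w(7) = 3. P is now [[1, 2, 7], [4, 6], [5]].
Step i=6: Q has 6 at row 1, column 3; remove that cell from P, ejecting 7. So w(6) = 7. P is now [[1, 2], [4, 6], [5]].
Step i=5: Q has 5 at row 2, column 2; remove 6 from row 2 of P and reverse-bump: 6 enters row 1 and ejects 2. So w(5) = 2. P is now [[1, 6], [4], [5]].
Step i=4: Q has 4 at row 3, column 1; remove 5 from row 3 of P and reverse-bump: 5 enters row 2 and ejects 4; 4 enters row 1 and ejects 1. So w(4) = 1. P is now [[4, 6], [5]].
Step i=3: Q has 3 at row 2, column 1; remove 5 from row 2 of P and reverse-bump: 5 enters row 1 and ejects 4. So w(3) = 4. P is now [[5, 6]].
Step i=2: Q has 2 at row 1, column 2; remove that cell from P, ejecting 6. So w(2) = 6. P is now [[5]].
Step i=1: Q has 1 at row 1, column 1; remove that cell from P, ejecting 5. So w(1) = 5. P is now [].

So w = 5 6 4 1 2 7 3.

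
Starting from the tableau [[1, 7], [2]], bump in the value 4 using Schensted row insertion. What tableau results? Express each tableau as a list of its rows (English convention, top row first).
[[1, 4], [2, 7]]

In row 1, 4 replaces 7 (the leftmost entry greater than 4); 7 is bumped to row 2. 7 is appended to row 2. The new tableau is [[1, 4], [2, 7]].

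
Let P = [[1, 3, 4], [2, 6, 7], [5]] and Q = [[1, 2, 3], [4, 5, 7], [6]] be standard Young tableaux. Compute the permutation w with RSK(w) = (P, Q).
Reverse the RSK construction: for i from n down to 1, find the cell of Q containing i, remove the entry at that cell from P, and reverse-bump it up through P; the value ejected from row 1 is w(i).

Step i=7: Q has 7 at row 2, column 3; remove 7 from row 2 of P and reverse-bump: 7 enters row 1 and ejects 4. So w(7) = 4. P is now [[1, 3, 7], [2, 6], [5]].
Step i=6: Q has 6 at row 3, column 1; remove 5 from row 3 of P and reverse-bump: 5 enters row 2 and ejects 2; 2 enters row 1 and ejects 1. So w(6) = 1. P is now [[2, 3, 7], [5, 6]].
Step i=5: Q has 5 at row 2, column 2; remove 6 from row 2 of P and reverse-bump: 6 enters row 1 and ejects 3. So w(5) = 3. P is now [[2, 6, 7], [5]].
Step i=4: Q has 4 at row 2, column 1; remove 5 from row 2 of P and reverse-bump: 5 enters row 1 and ejects 2. So w(4) = 2. P is now [[5, 6, 7]].
Step i=3: Q has 3 at row 1, column 3; remove that cell from P, ejecting 7. So w(3) = 7. P is now [[5, 6]].
Step i=2: Q has 2 at row 1, column 2; remove that cell from P, ejecting 6. So w(2) = 6. P is now [[5]].
Step i=1: Q has 1 at row 1, column 1; remove that cell from P, ejecting 5. So w(1) = 5. P is now [].

So w = 5 6 7 2 3 1 4.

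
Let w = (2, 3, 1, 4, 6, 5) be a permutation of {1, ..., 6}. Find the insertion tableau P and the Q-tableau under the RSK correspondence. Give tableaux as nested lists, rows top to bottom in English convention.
P = [[1, 3, 4, 5], [2, 6]], Q = [[1, 2, 4, 5], [3, 6]]

Insert each entry of the permutation into P by Schensted row insertion, recording in Q the position of each new cell.

After inserting 2: P = [[2]].
After inserting 3: P = [[2, 3]].
After inserting 1: P = [[1, 3], [2]].
After inserting 4: P = [[1, 3, 4], [2]].
After inserting 6: P = [[1, 3, 4, 6], [2]].
After inserting 5: P = [[1, 3, 4, 5], [2, 6]].

So P = [[1, 3, 4, 5], [2, 6]], Q = [[1, 2, 4, 5], [3, 6]].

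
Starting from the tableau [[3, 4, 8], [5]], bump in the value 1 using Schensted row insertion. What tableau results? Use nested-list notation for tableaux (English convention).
In row 1, 1 replaces 3 (the leftmost entry greater than 1); 3 is bumped to row 2. In row 2, 3 replaces 5 (the leftmost entry greater than 3); 5 is bumped to row 3. 5 starts a new row 3. The new tableau is [[1, 4, 8], [3], [5]].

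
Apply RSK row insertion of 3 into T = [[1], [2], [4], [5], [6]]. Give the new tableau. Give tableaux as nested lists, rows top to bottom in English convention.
[[1, 3], [2], [4], [5], [6]]

3 is larger than every entry of row 1, so it is appended to row 1. The new tableau is [[1, 3], [2], [4], [5], [6]].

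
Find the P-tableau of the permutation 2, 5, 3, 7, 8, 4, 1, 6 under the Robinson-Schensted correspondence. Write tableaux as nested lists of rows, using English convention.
Insert 2: appended to row 1. P = [[2]].
Insert 5: appended to row 1. P = [[2, 5]].
Insert 3: 3 bumps 5 from row 1; 5 starts row 2. P = [[2, 3], [5]].
Insert 7: appended to row 1. P = [[2, 3, 7], [5]].
Insert 8: appended to row 1. P = [[2, 3, 7, 8], [5]].
Insert 4: 4 bumps 7 from row 1; 7 appends to row 2. P = [[2, 3, 4, 8], [5, 7]].
Insert 1: 1 bumps 2 from row 1; 2 bumps 5 from row 2; 5 starts row 3. P = [[1, 3, 4, 8], [2, 7], [5]].
Insert 6: 6 bumps 8 from row 1; 8 appends to row 2. P = [[1, 3, 4, 6], [2, 7, 8], [5]].

So P = [[1, 3, 4, 6], [2, 7, 8], [5]].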